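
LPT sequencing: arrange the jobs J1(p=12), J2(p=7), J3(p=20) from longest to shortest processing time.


LPT: sort by longest processing time first
  J3: p=20
  J1: p=12
  J2: p=7
Order: J3 → J1 → J2


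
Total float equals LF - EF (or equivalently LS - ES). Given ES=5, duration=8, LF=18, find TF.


EF = ES + duration = 5 + 8 = 13
LS = LF - duration = 18 - 8 = 10
Total Float = LF - EF = 18 - 13
(or LS - ES = 10 - 5)
= 5


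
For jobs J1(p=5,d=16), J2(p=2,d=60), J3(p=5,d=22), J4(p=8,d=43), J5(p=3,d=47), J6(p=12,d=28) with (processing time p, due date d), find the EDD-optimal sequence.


EDD: sort by earliest due date
  J1: d=16, p=5
  J3: d=22, p=5
  J6: d=28, p=12
  J4: d=43, p=8
  J5: d=47, p=3
  J2: d=60, p=2
Order: J1 → J3 → J6 → J4 → J5 → J2


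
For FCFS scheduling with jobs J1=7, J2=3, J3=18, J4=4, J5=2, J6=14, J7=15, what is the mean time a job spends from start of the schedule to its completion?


Completion times:
  J1: completes at 7
  J2: completes at 10
  J3: completes at 28
  J4: completes at 32
  J5: completes at 34
  J6: completes at 48
  J7: completes at 63
Sum = 222
Average = 222/7
= 31.71


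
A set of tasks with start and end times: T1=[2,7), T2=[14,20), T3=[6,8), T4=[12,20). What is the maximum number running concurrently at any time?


Check each time point for overlaps:
  t=6: 2 tasks active (T1, T3)
Max concurrent = 2


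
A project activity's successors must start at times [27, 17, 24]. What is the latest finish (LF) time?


LF = min of all successor start times
Successors start at: [27, 17, 24]
LF = min(27, 17, 24)
= 17


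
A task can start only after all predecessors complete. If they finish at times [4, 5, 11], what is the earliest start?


ES = max of all predecessor completion times
Predecessors: [4, 5, 11]
ES = max(4, 5, 11)
= 11


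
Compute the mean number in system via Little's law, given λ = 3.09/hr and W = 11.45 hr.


Little's law: L = λ × W
= 3.09 × 11.45
= 35.38


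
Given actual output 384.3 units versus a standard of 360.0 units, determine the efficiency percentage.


Efficiency = (actual / standard) × 100
= (384.3 / 360.0) × 100
= 106.8%


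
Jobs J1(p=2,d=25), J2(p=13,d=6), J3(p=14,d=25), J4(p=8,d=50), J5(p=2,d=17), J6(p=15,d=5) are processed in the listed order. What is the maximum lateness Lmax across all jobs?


Lateness per job (L = C - d):
  J1: C=2, d=25, L=-23
  J2: C=15, d=6, L=9
  J3: C=29, d=25, L=4
  J4: C=37, d=50, L=-13
  J5: C=39, d=17, L=22
  J6: C=54, d=5, L=49
Lmax = max(-23, 9, 4, -13, 22, 49)
= 49


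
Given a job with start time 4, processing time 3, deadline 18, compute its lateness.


Completion = 4 + 3 = 7
Lateness = C - d = 7 - 18
= -11


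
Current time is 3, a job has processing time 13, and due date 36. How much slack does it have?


Slack = due - current_time - processing
= 36 - 3 - 13
= 20


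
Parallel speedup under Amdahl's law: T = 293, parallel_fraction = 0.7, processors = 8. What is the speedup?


Amdahl's law: T_p = T × ((1-p) + p/N)
= 293 × ((1-0.7) + 0.7/8)
= 293 × (0.30 + 0.0875)
= 293 × 0.3875
= 113.54
Speedup = 293/113.54
= 2.58×


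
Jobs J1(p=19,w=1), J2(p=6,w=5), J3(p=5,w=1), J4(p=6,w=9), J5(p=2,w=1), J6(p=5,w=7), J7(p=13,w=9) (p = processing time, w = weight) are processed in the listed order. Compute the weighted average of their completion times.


Completion times:
  J1: C=19, w×C=1×19=19
  J2: C=25, w×C=5×25=125
  J3: C=30, w×C=1×30=30
  J4: C=36, w×C=9×36=324
  J5: C=38, w×C=1×38=38
  J6: C=43, w×C=7×43=301
  J7: C=56, w×C=9×56=504
Sum w×C = 1341
Sum w = 33
Weighted avg = 1341/33
= 40.64


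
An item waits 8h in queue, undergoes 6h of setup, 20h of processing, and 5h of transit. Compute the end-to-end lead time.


Lead time = queue + setup + processing + transit
= 8 + 6 + 20 + 5
= 39 hours


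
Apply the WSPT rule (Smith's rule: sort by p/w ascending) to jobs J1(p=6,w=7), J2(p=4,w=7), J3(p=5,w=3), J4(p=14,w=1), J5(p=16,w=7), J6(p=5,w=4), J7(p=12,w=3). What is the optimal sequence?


WSPT (Smith's rule): sort by p/w ascending
  J2: p/w = 4/7 = 0.571
  J1: p/w = 6/7 = 0.857
  J6: p/w = 5/4 = 1.250
  J3: p/w = 5/3 = 1.667
  J5: p/w = 16/7 = 2.286
  J7: p/w = 12/3 = 4.000
  J4: p/w = 14/1 = 14.000
Order: J2 → J1 → J6 → J3 → J5 → J7 → J4


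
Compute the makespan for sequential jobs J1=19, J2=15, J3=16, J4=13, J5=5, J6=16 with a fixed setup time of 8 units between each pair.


Makespan = Σ processing + (n-1) × setup
= (19 + 15 + 16 + 13 + 5 + 16) + (6-1)×8
= 84 + 40
= 124 time units


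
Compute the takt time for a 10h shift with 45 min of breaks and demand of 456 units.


Available = 10×60 - 45 = 555 min
Takt time = 555 / 456
= 1.22 min/unit


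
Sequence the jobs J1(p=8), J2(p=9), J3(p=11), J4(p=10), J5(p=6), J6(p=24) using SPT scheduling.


SPT: sort by shortest processing time
  J5: p=6
  J1: p=8
  J2: p=9
  J4: p=10
  J3: p=11
  J6: p=24
Order: J5 → J1 → J2 → J4 → J3 → J6


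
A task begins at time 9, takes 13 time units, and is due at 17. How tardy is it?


Completion = start + processing = 9 + 13 = 22
Tardiness = max(0, C - d) = max(0, 22 - 17)
= max(0, 5)
= 5


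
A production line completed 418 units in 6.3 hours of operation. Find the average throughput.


Throughput = units / time
= 418 / 6.3
= 66.3 units/hour


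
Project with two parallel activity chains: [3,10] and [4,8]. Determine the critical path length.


Path A: 3 + 10 = 13
Path B: 4 + 8 = 12
Critical path = longest = max(13, 12)
= 13 (Path A)


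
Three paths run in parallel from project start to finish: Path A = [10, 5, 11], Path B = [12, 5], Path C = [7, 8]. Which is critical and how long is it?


Path A: 10 + 5 + 11 = 26
Path B: 12 + 5 = 17
Path C: 7 + 8 = 15
Critical path = longest = max(26, 17, 15)
= 26 (Path A)


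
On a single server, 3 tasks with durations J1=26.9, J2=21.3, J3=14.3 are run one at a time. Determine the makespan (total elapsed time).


Sequential makespan: sum all processing times
= 26.9 + 21.3 + 14.3
= 62.5 time units


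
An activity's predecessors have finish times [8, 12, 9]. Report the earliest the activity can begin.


ES = max of all predecessor completion times
Predecessors: [8, 12, 9]
ES = max(8, 12, 9)
= 12


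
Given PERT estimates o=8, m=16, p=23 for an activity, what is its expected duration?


te = (o + 4m + p) / 6
= (8 + 4×16 + 23) / 6
= (8 + 64 + 23) / 6
= 95 / 6
= 15.83


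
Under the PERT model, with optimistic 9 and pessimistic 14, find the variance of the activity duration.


σ² = ((p - o) / 6)² = (p - o)² / 36
= (14 - 9)² / 36
= 5² / 36
= 25 / 36
= 0.6944


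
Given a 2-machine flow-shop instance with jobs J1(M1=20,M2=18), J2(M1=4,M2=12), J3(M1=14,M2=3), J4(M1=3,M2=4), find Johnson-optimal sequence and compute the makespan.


Johnson's rule:
Group 1 (M1≤M2, sort by M1): ['J4', 'J2']
Group 2 (M1>M2, sort desc M2): ['J1', 'J3']
Sequence: J4 → J2 → J1 → J3
Makespan calculation:
  J4: M1 done=3, M2 done=7
  J2: M1 done=7, M2 done=19
  J1: M1 done=27, M2 done=45
  J3: M1 done=41, M2 done=48
= Sequence: J4 → J2 → J1 → J3, Makespan: 48


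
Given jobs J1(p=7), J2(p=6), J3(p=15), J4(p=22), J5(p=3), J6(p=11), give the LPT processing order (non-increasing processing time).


LPT: sort by longest processing time first
  J4: p=22
  J3: p=15
  J6: p=11
  J1: p=7
  J2: p=6
  J5: p=3
Order: J4 → J3 → J6 → J1 → J2 → J5


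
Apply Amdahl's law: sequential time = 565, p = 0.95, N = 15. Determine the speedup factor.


Amdahl's law: T_p = T × ((1-p) + p/N)
= 565 × ((1-0.95) + 0.95/15)
= 565 × (0.05 + 0.0633)
= 565 × 0.1133
= 64.03
Speedup = 565/64.03
= 8.82×


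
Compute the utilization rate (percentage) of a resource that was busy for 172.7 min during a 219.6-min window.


Utilization = busy / total × 100
= 172.7 / 219.6 × 100
= 78.6%


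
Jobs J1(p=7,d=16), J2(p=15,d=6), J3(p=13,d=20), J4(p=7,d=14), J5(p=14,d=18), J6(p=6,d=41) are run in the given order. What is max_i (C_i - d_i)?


Lateness per job (L = C - d):
  J1: C=7, d=16, L=-9
  J2: C=22, d=6, L=16
  J3: C=35, d=20, L=15
  J4: C=42, d=14, L=28
  J5: C=56, d=18, L=38
  J6: C=62, d=41, L=21
Lmax = max(-9, 16, 15, 28, 38, 21)
= 38


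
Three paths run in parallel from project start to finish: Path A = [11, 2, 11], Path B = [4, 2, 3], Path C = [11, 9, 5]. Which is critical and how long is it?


Path A: 11 + 2 + 11 = 24
Path B: 4 + 2 + 3 = 9
Path C: 11 + 9 + 5 = 25
Critical path = longest = max(24, 9, 25)
= 25 (Path C)


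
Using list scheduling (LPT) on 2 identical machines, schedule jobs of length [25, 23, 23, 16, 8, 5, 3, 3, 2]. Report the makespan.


Jobs (LPT sorted): [25, 23, 23, 16, 8, 5, 3, 3, 2]
Machines: 2
  J=25 → Machine 1 (load: 0+25=25)
  J=23 → Machine 2 (load: 0+23=23)
  J=23 → Machine 2 (load: 23+23=46)
  J=16 → Machine 1 (load: 25+16=41)
  J=8 → Machine 1 (load: 41+8=49)
  J=5 → Machine 2 (load: 46+5=51)
  J=3 → Machine 1 (load: 49+3=52)
  J=3 → Machine 2 (load: 51+3=54)
  J=2 → Machine 1 (load: 52+2=54)
Machine loads: [54, 54]
Makespan = max = 54 time units


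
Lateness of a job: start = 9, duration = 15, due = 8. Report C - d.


Completion = 9 + 15 = 24
Lateness = C - d = 24 - 8
= 16


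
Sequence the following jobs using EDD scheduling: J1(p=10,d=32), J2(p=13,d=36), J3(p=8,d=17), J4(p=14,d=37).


EDD: sort by earliest due date
  J3: d=17, p=8
  J1: d=32, p=10
  J2: d=36, p=13
  J4: d=37, p=14
Order: J3 → J1 → J2 → J4


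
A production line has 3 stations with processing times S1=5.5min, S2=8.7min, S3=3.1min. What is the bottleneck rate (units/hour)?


Bottleneck = longest station time
Station times: [5.5, 8.7, 3.1]
Max = 8.7 min
Rate = 60 / 8.7
= 6.90 units/hour (bottleneck: 8.7min)


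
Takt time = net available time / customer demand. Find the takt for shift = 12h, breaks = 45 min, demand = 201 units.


Available = 12×60 - 45 = 675 min
Takt time = 675 / 201
= 3.36 min/unit


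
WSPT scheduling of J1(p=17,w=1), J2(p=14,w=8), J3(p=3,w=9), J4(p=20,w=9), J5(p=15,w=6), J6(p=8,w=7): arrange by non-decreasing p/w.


WSPT (Smith's rule): sort by p/w ascending
  J3: p/w = 3/9 = 0.333
  J6: p/w = 8/7 = 1.143
  J2: p/w = 14/8 = 1.750
  J4: p/w = 20/9 = 2.222
  J5: p/w = 15/6 = 2.500
  J1: p/w = 17/1 = 17.000
Order: J3 → J6 → J2 → J4 → J5 → J1


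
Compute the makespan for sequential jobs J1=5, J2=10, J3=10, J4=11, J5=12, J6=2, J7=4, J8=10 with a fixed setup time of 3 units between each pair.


Makespan = Σ processing + (n-1) × setup
= (5 + 10 + 10 + 11 + 12 + 2 + 4 + 10) + (8-1)×3
= 64 + 21
= 85 time units


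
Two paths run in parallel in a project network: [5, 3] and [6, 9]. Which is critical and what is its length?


Path A: 5 + 3 = 8
Path B: 6 + 9 = 15
Critical path = longest = max(8, 15)
= 15 (Path B)


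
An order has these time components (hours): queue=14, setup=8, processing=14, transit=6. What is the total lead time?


Lead time = queue + setup + processing + transit
= 14 + 8 + 14 + 6
= 42 hours


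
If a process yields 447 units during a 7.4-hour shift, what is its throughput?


Throughput = units / time
= 447 / 7.4
= 60.4 units/hour


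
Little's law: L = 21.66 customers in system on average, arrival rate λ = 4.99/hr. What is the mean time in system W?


Little's law: L = λW → W = L / λ
= 21.66 / 4.99
= 4.34 hours


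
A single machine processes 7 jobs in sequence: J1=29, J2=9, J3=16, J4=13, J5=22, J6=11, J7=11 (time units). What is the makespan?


Sequential makespan: sum all processing times
= 29 + 9 + 16 + 13 + 22 + 11 + 11
= 111 time units


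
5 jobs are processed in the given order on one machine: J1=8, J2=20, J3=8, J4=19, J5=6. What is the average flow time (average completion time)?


Completion times:
  J1: completes at 8
  J2: completes at 28
  J3: completes at 36
  J4: completes at 55
  J5: completes at 61
Sum = 188
Average = 188/5
= 37.60


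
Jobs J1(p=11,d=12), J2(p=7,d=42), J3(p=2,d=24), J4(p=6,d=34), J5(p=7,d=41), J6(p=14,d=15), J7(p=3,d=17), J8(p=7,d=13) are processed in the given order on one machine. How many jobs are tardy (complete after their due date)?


Completion vs due date:
  J1: C=11, d=12 → on time
  J2: C=18, d=42 → on time
  J3: C=20, d=24 → on time
  J4: C=26, d=34 → on time
  J5: C=33, d=41 → on time
  J6: C=47, d=15 → TARDY
  J7: C=50, d=17 → TARDY
  J8: C=57, d=13 → TARDY
Tardy jobs: J6, J7, J8
Count = 3


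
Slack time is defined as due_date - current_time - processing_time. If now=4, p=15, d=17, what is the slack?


Slack = due - current_time - processing
= 17 - 4 - 15
= -2


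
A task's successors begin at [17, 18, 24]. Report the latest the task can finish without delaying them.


LF = min of all successor start times
Successors start at: [17, 18, 24]
LF = min(17, 18, 24)
= 17


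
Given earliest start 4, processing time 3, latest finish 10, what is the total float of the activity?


EF = ES + duration = 4 + 3 = 7
LS = LF - duration = 10 - 3 = 7
Total Float = LF - EF = 10 - 7
(or LS - ES = 7 - 4)
= 3


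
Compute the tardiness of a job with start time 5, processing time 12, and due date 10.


Completion = start + processing = 5 + 12 = 17
Tardiness = max(0, C - d) = max(0, 17 - 10)
= max(0, 7)
= 7


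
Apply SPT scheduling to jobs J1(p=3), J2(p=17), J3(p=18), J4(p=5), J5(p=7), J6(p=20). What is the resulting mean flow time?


SPT order: J1 → J4 → J5 → J2 → J3 → J6
Completion times:
  J1: C=3
  J4: C=8
  J5: C=15
  J2: C=32
  J3: C=50
  J6: C=70
Sum = 178, n = 6
Mean flow = 178/6
= 29.67


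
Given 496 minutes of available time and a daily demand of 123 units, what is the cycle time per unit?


Cycle time = available time / demand
= 496 / 123
= 4.03 min/unit


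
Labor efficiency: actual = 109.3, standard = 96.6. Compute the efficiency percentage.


Efficiency = (actual / standard) × 100
= (109.3 / 96.6) × 100
= 113.1%


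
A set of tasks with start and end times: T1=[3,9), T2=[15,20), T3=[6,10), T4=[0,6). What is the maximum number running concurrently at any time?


Check each time point for overlaps:
  t=3: 2 tasks active (T1, T4)
Max concurrent = 2


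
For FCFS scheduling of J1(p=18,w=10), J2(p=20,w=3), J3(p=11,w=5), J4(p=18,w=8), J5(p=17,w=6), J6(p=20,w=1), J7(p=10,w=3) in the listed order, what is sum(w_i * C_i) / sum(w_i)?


Completion times:
  J1: C=18, w×C=10×18=180
  J2: C=38, w×C=3×38=114
  J3: C=49, w×C=5×49=245
  J4: C=67, w×C=8×67=536
  J5: C=84, w×C=6×84=504
  J6: C=104, w×C=1×104=104
  J7: C=114, w×C=3×114=342
Sum w×C = 2025
Sum w = 36
Weighted avg = 2025/36
= 56.25


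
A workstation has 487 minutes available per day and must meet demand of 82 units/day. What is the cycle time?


Cycle time = available time / demand
= 487 / 82
= 5.94 min/unit


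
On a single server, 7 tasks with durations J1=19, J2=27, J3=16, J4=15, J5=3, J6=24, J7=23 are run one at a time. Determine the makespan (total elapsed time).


Sequential makespan: sum all processing times
= 19 + 27 + 16 + 15 + 3 + 24 + 23
= 127 time units


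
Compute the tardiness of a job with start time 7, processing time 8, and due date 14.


Completion = start + processing = 7 + 8 = 15
Tardiness = max(0, C - d) = max(0, 15 - 14)
= max(0, 1)
= 1


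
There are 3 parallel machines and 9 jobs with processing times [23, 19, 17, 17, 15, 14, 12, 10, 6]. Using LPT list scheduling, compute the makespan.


Jobs (LPT sorted): [23, 19, 17, 17, 15, 14, 12, 10, 6]
Machines: 3
  J=23 → Machine 1 (load: 0+23=23)
  J=19 → Machine 2 (load: 0+19=19)
  J=17 → Machine 3 (load: 0+17=17)
  J=17 → Machine 3 (load: 17+17=34)
  J=15 → Machine 2 (load: 19+15=34)
  J=14 → Machine 1 (load: 23+14=37)
  J=12 → Machine 2 (load: 34+12=46)
  J=10 → Machine 3 (load: 34+10=44)
  J=6 → Machine 1 (load: 37+6=43)
Machine loads: [43, 46, 44]
Makespan = max = 46 time units


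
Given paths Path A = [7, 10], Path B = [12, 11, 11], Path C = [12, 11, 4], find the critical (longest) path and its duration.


Path A: 7 + 10 = 17
Path B: 12 + 11 + 11 = 34
Path C: 12 + 11 + 4 = 27
Critical path = longest = max(17, 34, 27)
= 34 (Path B)


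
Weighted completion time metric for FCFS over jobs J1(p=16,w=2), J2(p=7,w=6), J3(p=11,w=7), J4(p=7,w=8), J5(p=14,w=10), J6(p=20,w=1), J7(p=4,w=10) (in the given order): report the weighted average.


Completion times:
  J1: C=16, w×C=2×16=32
  J2: C=23, w×C=6×23=138
  J3: C=34, w×C=7×34=238
  J4: C=41, w×C=8×41=328
  J5: C=55, w×C=10×55=550
  J6: C=75, w×C=1×75=75
  J7: C=79, w×C=10×79=790
Sum w×C = 2151
Sum w = 44
Weighted avg = 2151/44
= 48.89


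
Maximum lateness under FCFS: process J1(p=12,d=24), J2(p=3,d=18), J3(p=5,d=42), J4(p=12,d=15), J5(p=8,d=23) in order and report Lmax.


Lateness per job (L = C - d):
  J1: C=12, d=24, L=-12
  J2: C=15, d=18, L=-3
  J3: C=20, d=42, L=-22
  J4: C=32, d=15, L=17
  J5: C=40, d=23, L=17
Lmax = max(-12, -3, -22, 17, 17)
= 17


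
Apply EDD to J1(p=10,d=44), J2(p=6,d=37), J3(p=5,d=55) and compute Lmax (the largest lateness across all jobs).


EDD order: J2 → J1 → J3
Completion and lateness:
  J2: C=6, d=37, L=6-37=-31
  J1: C=16, d=44, L=16-44=-28
  J3: C=21, d=55, L=21-55=-34
Lmax = max(-31, -28, -34)
= -28


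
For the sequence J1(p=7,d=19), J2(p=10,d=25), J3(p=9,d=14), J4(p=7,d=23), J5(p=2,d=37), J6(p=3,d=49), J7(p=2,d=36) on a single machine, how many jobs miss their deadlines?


Completion vs due date:
  J1: C=7, d=19 → on time
  J2: C=17, d=25 → on time
  J3: C=26, d=14 → TARDY
  J4: C=33, d=23 → TARDY
  J5: C=35, d=37 → on time
  J6: C=38, d=49 → on time
  J7: C=40, d=36 → TARDY
Tardy jobs: J3, J4, J7
Count = 3


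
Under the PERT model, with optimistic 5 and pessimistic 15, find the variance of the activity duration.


σ² = ((p - o) / 6)² = (p - o)² / 36
= (15 - 5)² / 36
= 10² / 36
= 100 / 36
= 2.7778


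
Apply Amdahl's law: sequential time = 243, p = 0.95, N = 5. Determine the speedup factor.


Amdahl's law: T_p = T × ((1-p) + p/N)
= 243 × ((1-0.95) + 0.95/5)
= 243 × (0.05 + 0.1900)
= 243 × 0.2400
= 58.32
Speedup = 243/58.32
= 4.17×


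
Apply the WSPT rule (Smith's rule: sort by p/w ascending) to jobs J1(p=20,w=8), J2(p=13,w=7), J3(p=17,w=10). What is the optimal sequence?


WSPT (Smith's rule): sort by p/w ascending
  J3: p/w = 17/10 = 1.700
  J2: p/w = 13/7 = 1.857
  J1: p/w = 20/8 = 2.500
Order: J3 → J2 → J1


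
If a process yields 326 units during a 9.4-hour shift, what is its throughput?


Throughput = units / time
= 326 / 9.4
= 34.7 units/hour


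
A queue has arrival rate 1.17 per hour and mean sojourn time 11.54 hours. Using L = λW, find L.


Little's law: L = λ × W
= 1.17 × 11.54
= 13.50


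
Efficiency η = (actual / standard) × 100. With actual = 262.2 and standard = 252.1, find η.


Efficiency = (actual / standard) × 100
= (262.2 / 252.1) × 100
= 104.0%


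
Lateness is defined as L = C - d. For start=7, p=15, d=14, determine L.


Completion = 7 + 15 = 22
Lateness = C - d = 22 - 14
= 8


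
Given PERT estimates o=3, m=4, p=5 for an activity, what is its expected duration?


te = (o + 4m + p) / 6
= (3 + 4×4 + 5) / 6
= (3 + 16 + 5) / 6
= 24 / 6
= 4.00


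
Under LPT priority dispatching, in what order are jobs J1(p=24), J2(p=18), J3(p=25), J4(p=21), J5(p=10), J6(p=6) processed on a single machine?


LPT: sort by longest processing time first
  J3: p=25
  J1: p=24
  J4: p=21
  J2: p=18
  J5: p=10
  J6: p=6
Order: J3 → J1 → J4 → J2 → J5 → J6


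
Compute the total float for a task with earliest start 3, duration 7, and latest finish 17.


EF = ES + duration = 3 + 7 = 10
LS = LF - duration = 17 - 7 = 10
Total Float = LF - EF = 17 - 10
(or LS - ES = 10 - 3)
= 7


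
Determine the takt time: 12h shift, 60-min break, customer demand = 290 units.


Available = 12×60 - 60 = 660 min
Takt time = 660 / 290
= 2.28 min/unit


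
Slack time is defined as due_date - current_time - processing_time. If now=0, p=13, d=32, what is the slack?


Slack = due - current_time - processing
= 32 - 0 - 13
= 19


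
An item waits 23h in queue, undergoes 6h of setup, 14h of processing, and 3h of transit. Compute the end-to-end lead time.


Lead time = queue + setup + processing + transit
= 23 + 6 + 14 + 3
= 46 hours


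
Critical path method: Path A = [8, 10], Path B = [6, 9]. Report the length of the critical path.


Path A: 8 + 10 = 18
Path B: 6 + 9 = 15
Critical path = longest = max(18, 15)
= 18 (Path A)


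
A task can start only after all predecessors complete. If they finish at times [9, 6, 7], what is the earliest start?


ES = max of all predecessor completion times
Predecessors: [9, 6, 7]
ES = max(9, 6, 7)
= 9


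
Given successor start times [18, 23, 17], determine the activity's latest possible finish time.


LF = min of all successor start times
Successors start at: [18, 23, 17]
LF = min(18, 23, 17)
= 17


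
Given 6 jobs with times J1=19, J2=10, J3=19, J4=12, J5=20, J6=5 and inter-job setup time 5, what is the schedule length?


Makespan = Σ processing + (n-1) × setup
= (19 + 10 + 19 + 12 + 20 + 5) + (6-1)×5
= 85 + 25
= 110 time units


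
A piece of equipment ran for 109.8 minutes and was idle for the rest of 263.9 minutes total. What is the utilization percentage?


Utilization = busy / total × 100
= 109.8 / 263.9 × 100
= 41.6%


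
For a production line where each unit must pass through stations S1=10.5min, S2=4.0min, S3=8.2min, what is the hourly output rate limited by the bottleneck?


Bottleneck = longest station time
Station times: [10.5, 4.0, 8.2]
Max = 10.5 min
Rate = 60 / 10.5
= 5.71 units/hour (bottleneck: 10.5min)


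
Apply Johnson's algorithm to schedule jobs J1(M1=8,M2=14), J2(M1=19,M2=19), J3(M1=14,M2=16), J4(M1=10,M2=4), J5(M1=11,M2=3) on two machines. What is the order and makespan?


Johnson's rule:
Group 1 (M1≤M2, sort by M1): ['J1', 'J3', 'J2']
Group 2 (M1>M2, sort desc M2): ['J4', 'J5']
Sequence: J1 → J3 → J2 → J4 → J5
Makespan calculation:
  J1: M1 done=8, M2 done=22
  J3: M1 done=22, M2 done=38
  J2: M1 done=41, M2 done=60
  J4: M1 done=51, M2 done=64
  J5: M1 done=62, M2 done=67
= Sequence: J1 → J3 → J2 → J4 → J5, Makespan: 67


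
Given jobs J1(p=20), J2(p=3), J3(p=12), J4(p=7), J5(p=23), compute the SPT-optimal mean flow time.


SPT order: J2 → J4 → J3 → J1 → J5
Completion times:
  J2: C=3
  J4: C=10
  J3: C=22
  J1: C=42
  J5: C=65
Sum = 142, n = 5
Mean flow = 142/5
= 28.40


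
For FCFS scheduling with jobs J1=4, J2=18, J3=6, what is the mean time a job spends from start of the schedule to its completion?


Completion times:
  J1: completes at 4
  J2: completes at 22
  J3: completes at 28
Sum = 54
Average = 54/3
= 18.00


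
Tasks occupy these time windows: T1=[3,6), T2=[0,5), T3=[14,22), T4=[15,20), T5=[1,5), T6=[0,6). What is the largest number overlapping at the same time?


Check each time point for overlaps:
  t=3: 4 tasks active (T1, T2, T5, T6)
Max concurrent = 4


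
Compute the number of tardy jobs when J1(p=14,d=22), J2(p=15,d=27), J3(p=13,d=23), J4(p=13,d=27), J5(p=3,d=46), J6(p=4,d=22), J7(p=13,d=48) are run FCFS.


Completion vs due date:
  J1: C=14, d=22 → on time
  J2: C=29, d=27 → TARDY
  J3: C=42, d=23 → TARDY
  J4: C=55, d=27 → TARDY
  J5: C=58, d=46 → TARDY
  J6: C=62, d=22 → TARDY
  J7: C=75, d=48 → TARDY
Tardy jobs: J2, J3, J4, J5, J6, J7
Count = 6


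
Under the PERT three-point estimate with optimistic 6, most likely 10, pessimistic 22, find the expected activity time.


te = (o + 4m + p) / 6
= (6 + 4×10 + 22) / 6
= (6 + 40 + 22) / 6
= 68 / 6
= 11.33


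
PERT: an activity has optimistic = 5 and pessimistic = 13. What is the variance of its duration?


σ² = ((p - o) / 6)² = (p - o)² / 36
= (13 - 5)² / 36
= 8² / 36
= 64 / 36
= 1.7778


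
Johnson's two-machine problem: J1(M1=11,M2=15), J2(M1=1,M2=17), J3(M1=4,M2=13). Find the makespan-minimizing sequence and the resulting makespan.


Johnson's rule:
Group 1 (M1≤M2, sort by M1): ['J2', 'J3', 'J1']
Group 2 (M1>M2, sort desc M2): []
Sequence: J2 → J3 → J1
Makespan calculation:
  J2: M1 done=1, M2 done=18
  J3: M1 done=5, M2 done=31
  J1: M1 done=16, M2 done=46
= Sequence: J2 → J3 → J1, Makespan: 46


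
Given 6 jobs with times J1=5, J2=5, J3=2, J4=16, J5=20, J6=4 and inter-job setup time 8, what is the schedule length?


Makespan = Σ processing + (n-1) × setup
= (5 + 5 + 2 + 16 + 20 + 4) + (6-1)×8
= 52 + 40
= 92 time units


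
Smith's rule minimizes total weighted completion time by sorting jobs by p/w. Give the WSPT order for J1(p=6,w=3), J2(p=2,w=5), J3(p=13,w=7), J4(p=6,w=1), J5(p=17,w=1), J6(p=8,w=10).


WSPT (Smith's rule): sort by p/w ascending
  J2: p/w = 2/5 = 0.400
  J6: p/w = 8/10 = 0.800
  J3: p/w = 13/7 = 1.857
  J1: p/w = 6/3 = 2.000
  J4: p/w = 6/1 = 6.000
  J5: p/w = 17/1 = 17.000
Order: J2 → J6 → J3 → J1 → J4 → J5


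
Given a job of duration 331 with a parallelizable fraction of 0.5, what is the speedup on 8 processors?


Amdahl's law: T_p = T × ((1-p) + p/N)
= 331 × ((1-0.5) + 0.5/8)
= 331 × (0.50 + 0.0625)
= 331 × 0.5625
= 186.19
Speedup = 331/186.19
= 1.78×


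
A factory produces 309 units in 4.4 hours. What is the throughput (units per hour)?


Throughput = units / time
= 309 / 4.4
= 70.2 units/hour


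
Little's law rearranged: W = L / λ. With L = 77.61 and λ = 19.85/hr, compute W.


Little's law: L = λW → W = L / λ
= 77.61 / 19.85
= 3.91 hours


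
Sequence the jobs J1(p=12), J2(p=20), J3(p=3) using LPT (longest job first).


LPT: sort by longest processing time first
  J2: p=20
  J1: p=12
  J3: p=3
Order: J2 → J1 → J3


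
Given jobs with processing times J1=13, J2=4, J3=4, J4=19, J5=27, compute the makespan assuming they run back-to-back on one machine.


Sequential makespan: sum all processing times
= 13 + 4 + 4 + 19 + 27
= 67 time units


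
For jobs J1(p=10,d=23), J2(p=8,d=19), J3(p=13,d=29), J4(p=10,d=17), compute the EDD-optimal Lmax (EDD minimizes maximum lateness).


EDD order: J4 → J2 → J1 → J3
Completion and lateness:
  J4: C=10, d=17, L=10-17=-7
  J2: C=18, d=19, L=18-19=-1
  J1: C=28, d=23, L=28-23=5
  J3: C=41, d=29, L=41-29=12
Lmax = max(-7, -1, 5, 12)
= 12


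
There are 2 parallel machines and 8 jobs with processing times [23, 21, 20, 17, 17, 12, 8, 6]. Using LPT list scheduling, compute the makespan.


Jobs (LPT sorted): [23, 21, 20, 17, 17, 12, 8, 6]
Machines: 2
  J=23 → Machine 1 (load: 0+23=23)
  J=21 → Machine 2 (load: 0+21=21)
  J=20 → Machine 2 (load: 21+20=41)
  J=17 → Machine 1 (load: 23+17=40)
  J=17 → Machine 1 (load: 40+17=57)
  J=12 → Machine 2 (load: 41+12=53)
  J=8 → Machine 2 (load: 53+8=61)
  J=6 → Machine 1 (load: 57+6=63)
Machine loads: [63, 61]
Makespan = max = 63 time units


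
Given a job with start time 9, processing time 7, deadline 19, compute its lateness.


Completion = 9 + 7 = 16
Lateness = C - d = 16 - 19
= -3


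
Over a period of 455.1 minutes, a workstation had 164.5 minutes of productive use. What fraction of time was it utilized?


Utilization = busy / total × 100
= 164.5 / 455.1 × 100
= 36.1%


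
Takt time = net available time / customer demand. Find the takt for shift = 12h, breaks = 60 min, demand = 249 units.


Available = 12×60 - 60 = 660 min
Takt time = 660 / 249
= 2.65 min/unit


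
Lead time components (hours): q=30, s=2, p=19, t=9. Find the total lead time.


Lead time = queue + setup + processing + transit
= 30 + 2 + 19 + 9
= 60 hours


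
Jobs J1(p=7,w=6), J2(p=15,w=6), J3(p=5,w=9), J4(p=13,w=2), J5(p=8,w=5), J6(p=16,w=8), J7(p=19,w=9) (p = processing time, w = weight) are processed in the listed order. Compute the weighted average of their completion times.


Completion times:
  J1: C=7, w×C=6×7=42
  J2: C=22, w×C=6×22=132
  J3: C=27, w×C=9×27=243
  J4: C=40, w×C=2×40=80
  J5: C=48, w×C=5×48=240
  J6: C=64, w×C=8×64=512
  J7: C=83, w×C=9×83=747
Sum w×C = 1996
Sum w = 45
Weighted avg = 1996/45
= 44.36


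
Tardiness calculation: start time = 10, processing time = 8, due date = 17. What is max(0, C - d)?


Completion = start + processing = 10 + 8 = 18
Tardiness = max(0, C - d) = max(0, 18 - 17)
= max(0, 1)
= 1


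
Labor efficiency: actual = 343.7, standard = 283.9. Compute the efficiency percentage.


Efficiency = (actual / standard) × 100
= (343.7 / 283.9) × 100
= 121.1%


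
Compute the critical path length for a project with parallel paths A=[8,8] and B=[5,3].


Path A: 8 + 8 = 16
Path B: 5 + 3 = 8
Critical path = longest = max(16, 8)
= 16 (Path A)


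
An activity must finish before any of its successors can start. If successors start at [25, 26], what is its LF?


LF = min of all successor start times
Successors start at: [25, 26]
LF = min(25, 26)
= 25


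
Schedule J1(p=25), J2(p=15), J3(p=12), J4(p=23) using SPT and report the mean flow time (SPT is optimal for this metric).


SPT order: J3 → J2 → J4 → J1
Completion times:
  J3: C=12
  J2: C=27
  J4: C=50
  J1: C=75
Sum = 164, n = 4
Mean flow = 164/4
= 41.00


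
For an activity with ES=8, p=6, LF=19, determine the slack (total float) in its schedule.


EF = ES + duration = 8 + 6 = 14
LS = LF - duration = 19 - 6 = 13
Total Float = LF - EF = 19 - 14
(or LS - ES = 13 - 8)
= 5


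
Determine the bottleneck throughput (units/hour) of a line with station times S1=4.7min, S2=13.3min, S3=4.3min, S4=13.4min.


Bottleneck = longest station time
Station times: [4.7, 13.3, 4.3, 13.4]
Max = 13.4 min
Rate = 60 / 13.4
= 4.48 units/hour (bottleneck: 13.4min)


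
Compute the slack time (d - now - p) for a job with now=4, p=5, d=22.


Slack = due - current_time - processing
= 22 - 4 - 5
= 13


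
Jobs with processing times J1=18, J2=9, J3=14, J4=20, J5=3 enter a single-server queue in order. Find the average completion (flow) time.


Completion times:
  J1: completes at 18
  J2: completes at 27
  J3: completes at 41
  J4: completes at 61
  J5: completes at 64
Sum = 211
Average = 211/5
= 42.20


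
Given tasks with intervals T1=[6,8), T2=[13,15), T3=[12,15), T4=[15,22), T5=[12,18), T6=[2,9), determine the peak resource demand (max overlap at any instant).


Check each time point for overlaps:
  t=13: 3 tasks active (T2, T3, T5)
Max concurrent = 3


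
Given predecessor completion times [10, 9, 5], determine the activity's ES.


ES = max of all predecessor completion times
Predecessors: [10, 9, 5]
ES = max(10, 9, 5)
= 10


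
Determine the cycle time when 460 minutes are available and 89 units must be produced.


Cycle time = available time / demand
= 460 / 89
= 5.17 min/unit


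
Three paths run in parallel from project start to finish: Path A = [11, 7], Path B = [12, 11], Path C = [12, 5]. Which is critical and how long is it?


Path A: 11 + 7 = 18
Path B: 12 + 11 = 23
Path C: 12 + 5 = 17
Critical path = longest = max(18, 23, 17)
= 23 (Path B)


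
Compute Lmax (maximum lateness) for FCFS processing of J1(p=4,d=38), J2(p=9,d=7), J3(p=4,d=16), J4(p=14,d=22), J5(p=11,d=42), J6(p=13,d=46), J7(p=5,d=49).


Lateness per job (L = C - d):
  J1: C=4, d=38, L=-34
  J2: C=13, d=7, L=6
  J3: C=17, d=16, L=1
  J4: C=31, d=22, L=9
  J5: C=42, d=42, L=0
  J6: C=55, d=46, L=9
  J7: C=60, d=49, L=11
Lmax = max(-34, 6, 1, 9, 0, 9, 11)
= 11


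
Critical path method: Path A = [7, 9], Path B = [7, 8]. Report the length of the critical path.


Path A: 7 + 9 = 16
Path B: 7 + 8 = 15
Critical path = longest = max(16, 15)
= 16 (Path A)


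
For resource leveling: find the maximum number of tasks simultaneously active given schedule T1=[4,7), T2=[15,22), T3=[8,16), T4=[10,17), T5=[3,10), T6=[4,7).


Check each time point for overlaps:
  t=4: 3 tasks active (T1, T5, T6)
Max concurrent = 3


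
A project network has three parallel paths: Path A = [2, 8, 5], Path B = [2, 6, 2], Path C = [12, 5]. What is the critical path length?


Path A: 2 + 8 + 5 = 15
Path B: 2 + 6 + 2 = 10
Path C: 12 + 5 = 17
Critical path = longest = max(15, 10, 17)
= 17 (Path C)


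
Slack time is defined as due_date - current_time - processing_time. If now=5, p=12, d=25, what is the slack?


Slack = due - current_time - processing
= 25 - 5 - 12
= 8


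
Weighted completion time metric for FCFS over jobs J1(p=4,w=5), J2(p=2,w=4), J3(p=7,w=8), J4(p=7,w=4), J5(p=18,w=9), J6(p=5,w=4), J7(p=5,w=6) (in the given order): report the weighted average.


Completion times:
  J1: C=4, w×C=5×4=20
  J2: C=6, w×C=4×6=24
  J3: C=13, w×C=8×13=104
  J4: C=20, w×C=4×20=80
  J5: C=38, w×C=9×38=342
  J6: C=43, w×C=4×43=172
  J7: C=48, w×C=6×48=288
Sum w×C = 1030
Sum w = 40
Weighted avg = 1030/40
= 25.75


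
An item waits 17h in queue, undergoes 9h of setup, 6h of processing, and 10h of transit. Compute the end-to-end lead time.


Lead time = queue + setup + processing + transit
= 17 + 9 + 6 + 10
= 42 hours


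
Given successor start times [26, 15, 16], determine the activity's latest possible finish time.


LF = min of all successor start times
Successors start at: [26, 15, 16]
LF = min(26, 15, 16)
= 15


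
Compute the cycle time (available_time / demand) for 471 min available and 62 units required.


Cycle time = available time / demand
= 471 / 62
= 7.60 min/unit


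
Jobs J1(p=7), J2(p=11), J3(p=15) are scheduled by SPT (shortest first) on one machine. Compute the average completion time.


SPT order: J1 → J2 → J3
Completion times:
  J1: C=7
  J2: C=18
  J3: C=33
Sum = 58, n = 3
Mean flow = 58/3
= 19.33


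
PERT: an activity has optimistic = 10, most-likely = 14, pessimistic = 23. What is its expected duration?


te = (o + 4m + p) / 6
= (10 + 4×14 + 23) / 6
= (10 + 56 + 23) / 6
= 89 / 6
= 14.83


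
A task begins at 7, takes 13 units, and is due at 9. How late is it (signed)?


Completion = 7 + 13 = 20
Lateness = C - d = 20 - 9
= 11


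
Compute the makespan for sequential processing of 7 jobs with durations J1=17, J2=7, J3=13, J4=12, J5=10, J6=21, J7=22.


Sequential makespan: sum all processing times
= 17 + 7 + 13 + 12 + 10 + 21 + 22
= 102 time units


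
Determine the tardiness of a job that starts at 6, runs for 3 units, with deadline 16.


Completion = start + processing = 6 + 3 = 9
Tardiness = max(0, C - d) = max(0, 9 - 16)
= max(0, -7)
= 0


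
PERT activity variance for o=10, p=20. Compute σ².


σ² = ((p - o) / 6)² = (p - o)² / 36
= (20 - 10)² / 36
= 10² / 36
= 100 / 36
= 2.7778


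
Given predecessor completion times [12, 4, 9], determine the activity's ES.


ES = max of all predecessor completion times
Predecessors: [12, 4, 9]
ES = max(12, 4, 9)
= 12


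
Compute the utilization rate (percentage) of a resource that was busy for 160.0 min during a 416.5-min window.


Utilization = busy / total × 100
= 160.0 / 416.5 × 100
= 38.4%


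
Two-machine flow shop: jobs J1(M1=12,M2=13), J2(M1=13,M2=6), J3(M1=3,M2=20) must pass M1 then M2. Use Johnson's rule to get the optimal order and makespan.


Johnson's rule:
Group 1 (M1≤M2, sort by M1): ['J3', 'J1']
Group 2 (M1>M2, sort desc M2): ['J2']
Sequence: J3 → J1 → J2
Makespan calculation:
  J3: M1 done=3, M2 done=23
  J1: M1 done=15, M2 done=36
  J2: M1 done=28, M2 done=42
= Sequence: J3 → J1 → J2, Makespan: 42


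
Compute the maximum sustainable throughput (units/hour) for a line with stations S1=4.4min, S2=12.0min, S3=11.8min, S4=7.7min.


Bottleneck = longest station time
Station times: [4.4, 12.0, 11.8, 7.7]
Max = 12.0 min
Rate = 60 / 12.0
= 5.00 units/hour (bottleneck: 12.0min)


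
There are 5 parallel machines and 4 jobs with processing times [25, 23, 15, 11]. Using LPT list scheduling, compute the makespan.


Jobs (LPT sorted): [25, 23, 15, 11]
Machines: 5
  J=25 → Machine 1 (load: 0+25=25)
  J=23 → Machine 2 (load: 0+23=23)
  J=15 → Machine 3 (load: 0+15=15)
  J=11 → Machine 4 (load: 0+11=11)
Machine loads: [25, 23, 15, 11, 0]
Makespan = max = 25 time units


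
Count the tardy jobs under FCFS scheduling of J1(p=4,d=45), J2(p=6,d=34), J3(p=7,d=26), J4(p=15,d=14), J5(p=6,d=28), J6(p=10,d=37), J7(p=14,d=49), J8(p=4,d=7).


Completion vs due date:
  J1: C=4, d=45 → on time
  J2: C=10, d=34 → on time
  J3: C=17, d=26 → on time
  J4: C=32, d=14 → TARDY
  J5: C=38, d=28 → TARDY
  J6: C=48, d=37 → TARDY
  J7: C=62, d=49 → TARDY
  J8: C=66, d=7 → TARDY
Tardy jobs: J4, J5, J6, J7, J8
Count = 5


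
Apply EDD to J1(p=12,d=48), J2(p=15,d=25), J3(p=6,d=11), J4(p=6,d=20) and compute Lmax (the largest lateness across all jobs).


EDD order: J3 → J4 → J2 → J1
Completion and lateness:
  J3: C=6, d=11, L=6-11=-5
  J4: C=12, d=20, L=12-20=-8
  J2: C=27, d=25, L=27-25=2
  J1: C=39, d=48, L=39-48=-9
Lmax = max(-5, -8, 2, -9)
= 2


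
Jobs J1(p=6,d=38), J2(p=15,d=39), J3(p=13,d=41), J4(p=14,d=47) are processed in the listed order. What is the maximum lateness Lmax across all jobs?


Lateness per job (L = C - d):
  J1: C=6, d=38, L=-32
  J2: C=21, d=39, L=-18
  J3: C=34, d=41, L=-7
  J4: C=48, d=47, L=1
Lmax = max(-32, -18, -7, 1)
= 1


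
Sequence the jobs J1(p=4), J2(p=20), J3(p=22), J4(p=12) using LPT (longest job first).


LPT: sort by longest processing time first
  J3: p=22
  J2: p=20
  J4: p=12
  J1: p=4
Order: J3 → J2 → J4 → J1


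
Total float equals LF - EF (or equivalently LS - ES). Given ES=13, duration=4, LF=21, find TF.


EF = ES + duration = 13 + 4 = 17
LS = LF - duration = 21 - 4 = 17
Total Float = LF - EF = 21 - 17
(or LS - ES = 17 - 13)
= 4


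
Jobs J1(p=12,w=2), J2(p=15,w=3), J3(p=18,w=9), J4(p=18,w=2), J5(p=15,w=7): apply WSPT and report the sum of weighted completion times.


WSPT order (by p/w): J3 → J5 → J2 → J1 → J4
  J3: C=18, w·C=9×18=162
  J5: C=33, w·C=7×33=231
  J2: C=48, w·C=3×48=144
  J1: C=60, w·C=2×60=120
  J4: C=78, w·C=2×78=156
Σ w·C = 813
= 813


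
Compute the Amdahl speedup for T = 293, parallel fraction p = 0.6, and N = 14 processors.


Amdahl's law: T_p = T × ((1-p) + p/N)
= 293 × ((1-0.6) + 0.6/14)
= 293 × (0.40 + 0.0429)
= 293 × 0.4429
= 129.76
Speedup = 293/129.76
= 2.26×


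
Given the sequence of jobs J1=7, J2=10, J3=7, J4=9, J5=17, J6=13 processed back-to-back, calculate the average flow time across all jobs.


Completion times:
  J1: completes at 7
  J2: completes at 17
  J3: completes at 24
  J4: completes at 33
  J5: completes at 50
  J6: completes at 63
Sum = 194
Average = 194/6
= 32.33


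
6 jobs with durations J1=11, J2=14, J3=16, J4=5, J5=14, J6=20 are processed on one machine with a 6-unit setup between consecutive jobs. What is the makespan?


Makespan = Σ processing + (n-1) × setup
= (11 + 14 + 16 + 5 + 14 + 20) + (6-1)×6
= 80 + 30
= 110 time units


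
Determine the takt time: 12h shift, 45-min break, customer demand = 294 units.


Available = 12×60 - 45 = 675 min
Takt time = 675 / 294
= 2.30 min/unit


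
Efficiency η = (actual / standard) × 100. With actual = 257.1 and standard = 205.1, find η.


Efficiency = (actual / standard) × 100
= (257.1 / 205.1) × 100
= 125.4%


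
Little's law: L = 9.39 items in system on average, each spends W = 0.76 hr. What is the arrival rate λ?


Little's law: L = λW → λ = L / W
= 9.39 / 0.76
= 12.36 per hour


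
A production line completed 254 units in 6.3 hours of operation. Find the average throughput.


Throughput = units / time
= 254 / 6.3
= 40.3 units/hour


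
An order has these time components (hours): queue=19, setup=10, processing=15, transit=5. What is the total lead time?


Lead time = queue + setup + processing + transit
= 19 + 10 + 15 + 5
= 49 hours
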